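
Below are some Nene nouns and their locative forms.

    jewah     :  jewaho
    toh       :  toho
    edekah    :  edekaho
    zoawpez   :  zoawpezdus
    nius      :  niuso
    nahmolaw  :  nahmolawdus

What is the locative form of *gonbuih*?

Looking at the final consonant of each stem: -o when the stem ends in a voiceless consonant (*jewah*, *toh*, *edekah*, *nius*); -dus when the stem ends in a voiced consonant (*zoawpez*, *nahmolaw*).
*gonbuih*: final consonant = /h/, voiceless → -o → *gonbuiho*.

gonbuiho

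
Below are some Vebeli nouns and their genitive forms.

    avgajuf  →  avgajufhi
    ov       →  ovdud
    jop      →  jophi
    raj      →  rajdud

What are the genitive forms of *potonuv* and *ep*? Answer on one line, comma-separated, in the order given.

potonuvdud, ephi

The suffix is conditioned by the final consonant: -hi when the stem ends in a voiceless consonant (*avgajuf*, *jop*); -dud when the stem ends in a voiced consonant (*ov*, *raj*).
*potonuv*: final consonant = /v/, voiced → -dud → *potonuvdud*.
*ep*: final consonant = /p/, voiceless → -hi → *ephi*.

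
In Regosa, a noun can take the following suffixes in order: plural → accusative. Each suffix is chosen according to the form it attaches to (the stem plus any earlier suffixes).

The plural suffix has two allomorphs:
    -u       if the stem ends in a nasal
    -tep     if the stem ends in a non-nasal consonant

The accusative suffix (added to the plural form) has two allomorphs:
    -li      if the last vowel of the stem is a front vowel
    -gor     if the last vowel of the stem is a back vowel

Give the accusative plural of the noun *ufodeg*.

*ufodeg* — final consonant /g/ (non-nasal) → -tep → *ufodegtep*.
Since the last vowel of the plural form *ufodegtep* is /e/ (a front vowel), it takes -li, giving *ufodegtepli*.

ufodegtepli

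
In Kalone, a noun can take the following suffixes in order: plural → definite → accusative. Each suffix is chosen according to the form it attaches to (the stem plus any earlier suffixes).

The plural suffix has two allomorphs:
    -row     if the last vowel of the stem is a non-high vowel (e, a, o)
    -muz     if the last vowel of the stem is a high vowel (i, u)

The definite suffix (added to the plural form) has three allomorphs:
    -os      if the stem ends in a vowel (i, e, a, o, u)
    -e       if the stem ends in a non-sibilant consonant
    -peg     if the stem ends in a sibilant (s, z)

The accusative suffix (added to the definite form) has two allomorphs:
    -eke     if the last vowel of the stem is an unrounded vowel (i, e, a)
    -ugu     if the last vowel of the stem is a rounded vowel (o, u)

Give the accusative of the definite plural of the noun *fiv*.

fivmuzpegeke

*fiv*: last vowel = /i/, a high vowel → -muz → *fivmuz*.
The plural form *fivmuz*: final sound = /z/, a sibilant → -peg → *fivmuzpeg*.
The last vowel of the definite form *fivmuzpeg* is /e/, which is an unrounded vowel, so the accusative suffix is -eke, giving *fivmuzpegeke*.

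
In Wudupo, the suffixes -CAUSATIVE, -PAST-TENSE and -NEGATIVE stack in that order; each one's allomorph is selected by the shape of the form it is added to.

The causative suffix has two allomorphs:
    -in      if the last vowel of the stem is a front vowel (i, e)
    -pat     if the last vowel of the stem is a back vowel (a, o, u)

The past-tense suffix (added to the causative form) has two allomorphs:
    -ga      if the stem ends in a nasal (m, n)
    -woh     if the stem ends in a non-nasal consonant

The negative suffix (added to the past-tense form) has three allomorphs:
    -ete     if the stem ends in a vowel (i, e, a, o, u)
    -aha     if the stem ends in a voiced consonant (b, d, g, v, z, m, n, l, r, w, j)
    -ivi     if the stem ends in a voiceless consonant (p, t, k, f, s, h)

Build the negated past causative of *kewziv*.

kewzivingaete

The last vowel of *kewziv* is /i/, which is a front vowel, so the causative suffix is -in, giving *kewzivin*.
The causative form *kewzivin* — final consonant /n/ (a nasal) → -ga → *kewzivinga*.
The past-tense form *kewzivinga* — final sound /a/ (a vowel) → -ete → *kewzivingaete*.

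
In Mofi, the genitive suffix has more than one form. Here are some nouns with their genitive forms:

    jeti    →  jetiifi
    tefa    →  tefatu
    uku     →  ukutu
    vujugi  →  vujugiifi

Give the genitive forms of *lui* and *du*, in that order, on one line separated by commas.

The suffix is conditioned by the last vowel: -ifi when the last vowel of the stem is a front vowel (*jeti*, *vujugi*); -tu when the last vowel of the stem is a back vowel (*tefa*, *uku*).
*lui*: last vowel = /i/, a front vowel → -ifi → *luiifi*.
*du*: last vowel = /u/, a back vowel → -tu → *dutu*.

luiifi, dutu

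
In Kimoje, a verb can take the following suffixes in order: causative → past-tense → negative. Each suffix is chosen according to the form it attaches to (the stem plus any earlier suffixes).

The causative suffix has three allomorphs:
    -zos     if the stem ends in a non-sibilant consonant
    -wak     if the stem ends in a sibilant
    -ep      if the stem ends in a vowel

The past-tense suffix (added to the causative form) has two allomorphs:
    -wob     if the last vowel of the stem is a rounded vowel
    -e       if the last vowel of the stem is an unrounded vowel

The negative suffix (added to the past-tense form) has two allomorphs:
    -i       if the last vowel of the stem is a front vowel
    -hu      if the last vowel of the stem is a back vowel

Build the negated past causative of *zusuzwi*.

zusuzwiepei

*zusuzwi* — final sound /i/ (a vowel) → -ep → *zusuzwiep*.
Since the last vowel of the causative form *zusuzwiep* is /e/ (an unrounded vowel), it takes -e, giving *zusuzwiepe*.
The last vowel of the past-tense form *zusuzwiepe* is /e/, which is a front vowel, so the negative suffix is -i, giving *zusuzwiepei*.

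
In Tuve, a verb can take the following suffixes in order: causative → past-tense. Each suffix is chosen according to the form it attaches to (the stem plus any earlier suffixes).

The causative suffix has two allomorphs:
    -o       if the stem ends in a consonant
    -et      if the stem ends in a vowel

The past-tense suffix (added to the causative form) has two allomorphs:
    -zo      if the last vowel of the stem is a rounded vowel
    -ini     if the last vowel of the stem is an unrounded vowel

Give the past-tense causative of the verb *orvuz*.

orvuzozo

*orvuz* — final sound /z/ (a consonant) → -o → *orvuzo*.
The causative form *orvuzo*: last vowel = /o/, a rounded vowel → -zo → *orvuzozo*.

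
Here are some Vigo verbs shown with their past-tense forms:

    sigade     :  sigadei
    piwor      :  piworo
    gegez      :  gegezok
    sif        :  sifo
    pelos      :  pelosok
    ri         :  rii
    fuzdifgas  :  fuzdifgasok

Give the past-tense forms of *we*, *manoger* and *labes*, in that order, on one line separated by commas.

wei, manogero, labesok

The pattern is sibilance of the final sound: -ok when the stem ends in a sibilant (*gegez*, *pelos*, *fuzdifgas*); -o when the stem ends in a non-sibilant consonant (*piwor*, *sif*); -i when the stem ends in a vowel (*sigade*, *ri*).
*we*: final sound = /e/, a vowel → -i → *wei*.
The final sound of *manoger* is /r/, which is a non-sibilant consonant, so the suffix is -o, giving *manogero*.
Since the final sound of *labes* is /s/ (a sibilant), it takes -ok, giving *labesok*.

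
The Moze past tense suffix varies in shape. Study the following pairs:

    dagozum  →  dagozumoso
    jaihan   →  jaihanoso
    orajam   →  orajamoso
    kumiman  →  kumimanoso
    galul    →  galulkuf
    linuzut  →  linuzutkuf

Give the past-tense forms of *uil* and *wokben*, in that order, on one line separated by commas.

Looking at the final consonant of each stem: -oso when the stem ends in a nasal (*dagozum*, *jaihan*, *orajam*, *kumiman*); -kuf when the stem ends in a non-nasal consonant (*galul*, *linuzut*).
*uil*: final consonant = /l/, non-nasal → -kuf → *uilkuf*.
*wokben* — final consonant /n/ (a nasal) → -oso → *wokbenoso*.

uilkuf, wokbenoso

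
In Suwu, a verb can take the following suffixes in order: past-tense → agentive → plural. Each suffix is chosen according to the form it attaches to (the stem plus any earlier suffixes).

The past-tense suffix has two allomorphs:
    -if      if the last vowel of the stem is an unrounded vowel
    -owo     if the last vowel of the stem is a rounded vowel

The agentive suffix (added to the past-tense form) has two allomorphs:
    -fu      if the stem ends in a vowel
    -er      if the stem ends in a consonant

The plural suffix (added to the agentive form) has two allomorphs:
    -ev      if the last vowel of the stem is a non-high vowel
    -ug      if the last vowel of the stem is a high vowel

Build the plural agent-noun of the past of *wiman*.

The last vowel of *wiman* is /a/, which is an unrounded vowel, so the past-tense suffix is -if, giving *wimanif*.
The past-tense form *wimanif*: final sound = /f/, a consonant → -er → *wimanifer*.
The last vowel of the agentive form *wimanifer* is /e/, which is a non-high vowel, so the plural suffix is -ev, giving *wimaniferev*.

wimaniferev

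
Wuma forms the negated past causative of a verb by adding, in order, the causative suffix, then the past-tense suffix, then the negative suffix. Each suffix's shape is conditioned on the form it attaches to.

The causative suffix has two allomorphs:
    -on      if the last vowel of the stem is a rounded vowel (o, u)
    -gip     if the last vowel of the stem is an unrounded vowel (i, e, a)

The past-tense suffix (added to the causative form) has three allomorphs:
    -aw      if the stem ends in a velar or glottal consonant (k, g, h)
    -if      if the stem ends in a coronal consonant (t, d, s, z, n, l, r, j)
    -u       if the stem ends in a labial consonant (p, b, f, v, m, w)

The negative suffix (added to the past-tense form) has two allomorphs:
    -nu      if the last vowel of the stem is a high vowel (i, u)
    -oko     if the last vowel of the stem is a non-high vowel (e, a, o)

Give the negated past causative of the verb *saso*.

sasoonifnu

Since the last vowel of *saso* is /o/ (a rounded vowel), it takes -on, giving *sasoon*.
Since the final consonant of the causative form *sasoon* is /n/ (coronal), it takes -if, giving *sasoonif*.
The past-tense form *sasoonif* — last vowel /i/ (a high vowel) → -nu → *sasoonifnu*.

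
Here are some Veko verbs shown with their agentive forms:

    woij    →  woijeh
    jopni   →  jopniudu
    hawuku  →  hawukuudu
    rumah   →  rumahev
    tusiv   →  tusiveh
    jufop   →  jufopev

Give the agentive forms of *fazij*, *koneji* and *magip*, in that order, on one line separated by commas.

fazijeh, konejiudu, magipev

The pattern is voicing of the final sound: -ev when the stem ends in a voiceless consonant (*rumah*, *jufop*); -eh when the stem ends in a voiced consonant (*woij*, *tusiv*); -udu when the stem ends in a vowel (*jopni*, *hawuku*).
*fazij* — final sound /j/ (a voiced consonant) → -eh → *fazijeh*.
*koneji*: final sound = /i/, a vowel → -udu → *konejiudu*.
The final sound of *magip* is /p/, which is a voiceless consonant, so the suffix is -ev, giving *magipev*.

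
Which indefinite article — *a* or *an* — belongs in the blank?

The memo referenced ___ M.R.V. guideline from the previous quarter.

an

The indefinite article is chosen by the initial *sound* of the following word, not its spelling.
The initialism *M.R.V.* is read letter by letter; the first letter, M, is pronounced /ɛm/, which begins with a vowel sound.
So the article is *an*: The memo referenced an M.R.V. guideline from the previous quarter.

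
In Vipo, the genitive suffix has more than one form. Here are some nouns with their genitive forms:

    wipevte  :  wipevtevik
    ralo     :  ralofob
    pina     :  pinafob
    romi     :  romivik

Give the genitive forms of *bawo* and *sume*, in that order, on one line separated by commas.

The pattern is front/back vowel harmony: -vik when the last vowel of the stem is a front vowel (*wipevte*, *romi*); -fob when the last vowel of the stem is a back vowel (*ralo*, *pina*).
*bawo*: last vowel = /o/, a back vowel → -fob → *bawofob*.
Since the last vowel of *sume* is /e/ (a front vowel), it takes -vik, giving *sumevik*.

bawofob, sumevik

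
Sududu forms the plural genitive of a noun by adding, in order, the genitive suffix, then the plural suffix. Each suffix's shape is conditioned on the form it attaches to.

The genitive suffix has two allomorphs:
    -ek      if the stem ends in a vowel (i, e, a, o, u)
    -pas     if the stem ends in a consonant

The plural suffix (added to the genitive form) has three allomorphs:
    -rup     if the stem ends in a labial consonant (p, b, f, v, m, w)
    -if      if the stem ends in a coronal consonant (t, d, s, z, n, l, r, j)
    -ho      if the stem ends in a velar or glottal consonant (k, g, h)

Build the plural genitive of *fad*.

fadpasif

*fad*: final sound = /d/, a consonant → -pas → *fadpas*.
The genitive form *fadpas*: final consonant = /s/, coronal → -if → *fadpasif*.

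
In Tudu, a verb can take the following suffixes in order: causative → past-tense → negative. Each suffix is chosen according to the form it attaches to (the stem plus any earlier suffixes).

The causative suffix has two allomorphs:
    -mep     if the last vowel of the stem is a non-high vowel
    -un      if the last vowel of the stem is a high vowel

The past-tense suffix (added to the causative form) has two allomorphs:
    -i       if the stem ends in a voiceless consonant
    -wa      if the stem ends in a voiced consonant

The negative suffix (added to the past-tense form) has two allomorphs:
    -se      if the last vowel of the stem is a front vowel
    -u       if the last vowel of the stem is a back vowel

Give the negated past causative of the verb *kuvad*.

*kuvad*: last vowel = /a/, a non-high vowel → -mep → *kuvadmep*.
The causative form *kuvadmep* — final consonant /p/ (voiceless) → -i → *kuvadmepi*.
Since the last vowel of the past-tense form *kuvadmepi* is /i/ (a front vowel), it takes -se, giving *kuvadmepise*.

kuvadmepise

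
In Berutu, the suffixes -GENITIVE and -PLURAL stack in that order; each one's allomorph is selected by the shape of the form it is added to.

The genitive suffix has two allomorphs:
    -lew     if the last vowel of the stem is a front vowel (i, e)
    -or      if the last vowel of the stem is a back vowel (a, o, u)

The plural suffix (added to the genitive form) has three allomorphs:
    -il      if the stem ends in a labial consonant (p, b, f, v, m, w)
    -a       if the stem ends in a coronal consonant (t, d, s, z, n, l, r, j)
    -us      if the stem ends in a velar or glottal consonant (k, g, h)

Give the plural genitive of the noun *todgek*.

The last vowel of *todgek* is /e/, which is a front vowel, so the genitive suffix is -lew, giving *todgeklew*.
Since the final consonant of the genitive form *todgeklew* is /w/ (labial), it takes -il, giving *todgeklewil*.

todgeklewil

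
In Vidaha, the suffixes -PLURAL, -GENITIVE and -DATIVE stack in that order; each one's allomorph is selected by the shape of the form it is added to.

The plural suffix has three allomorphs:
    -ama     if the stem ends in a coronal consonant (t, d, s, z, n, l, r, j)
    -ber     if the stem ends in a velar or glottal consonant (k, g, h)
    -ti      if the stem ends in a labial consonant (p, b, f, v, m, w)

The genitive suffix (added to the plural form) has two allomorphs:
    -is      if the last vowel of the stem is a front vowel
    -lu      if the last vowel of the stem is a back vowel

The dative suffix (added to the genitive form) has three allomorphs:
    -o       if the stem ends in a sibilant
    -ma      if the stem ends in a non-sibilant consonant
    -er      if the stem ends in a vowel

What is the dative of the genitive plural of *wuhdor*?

wuhdoramaluer

*wuhdor*: final consonant = /r/, coronal → -ama → *wuhdorama*.
The plural form *wuhdorama* — last vowel /a/ (a back vowel) → -lu → *wuhdoramalu*.
The genitive form *wuhdoramalu* — final sound /u/ (a vowel) → -er → *wuhdoramaluer*.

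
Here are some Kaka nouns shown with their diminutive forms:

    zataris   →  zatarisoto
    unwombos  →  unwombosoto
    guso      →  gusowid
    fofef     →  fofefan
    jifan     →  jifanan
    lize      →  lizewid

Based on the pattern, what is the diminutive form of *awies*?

Looking at the final sound of each stem: -oto when the stem ends in a sibilant (*zataris*, *unwombos*); -an when the stem ends in a non-sibilant consonant (*fofef*, *jifan*); -wid when the stem ends in a vowel (*guso*, *lize*).
Since the final sound of *awies* is /s/ (a sibilant), it takes -oto, giving *awiesoto*.

awiesoto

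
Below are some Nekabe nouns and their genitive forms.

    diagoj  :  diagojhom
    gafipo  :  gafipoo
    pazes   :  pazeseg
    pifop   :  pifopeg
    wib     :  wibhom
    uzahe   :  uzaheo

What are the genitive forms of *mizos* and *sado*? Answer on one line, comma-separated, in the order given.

mizoseg, sadoo

The suffix is conditioned by the final sound: -eg when the stem ends in a voiceless consonant (*pazes*, *pifop*); -hom when the stem ends in a voiced consonant (*diagoj*, *wib*); -o when the stem ends in a vowel (*gafipo*, *uzahe*).
Since the final sound of *mizos* is /s/ (a voiceless consonant), it takes -eg, giving *mizoseg*.
The final sound of *sado* is /o/, which is a vowel, so the suffix is -o, giving *sadoo*.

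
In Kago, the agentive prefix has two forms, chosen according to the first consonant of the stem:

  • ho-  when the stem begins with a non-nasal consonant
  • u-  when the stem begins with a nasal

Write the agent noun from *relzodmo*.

Since the first consonant of *relzodmo* is /r/ (non-nasal), it takes ho-, giving *horelzodmo*.

horelzodmo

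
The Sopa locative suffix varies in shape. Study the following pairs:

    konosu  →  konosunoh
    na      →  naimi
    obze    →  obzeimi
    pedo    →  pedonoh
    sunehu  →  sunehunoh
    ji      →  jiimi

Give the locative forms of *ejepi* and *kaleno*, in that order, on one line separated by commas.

The pattern is rounding harmony: -noh when the last vowel of the stem is a rounded vowel (*konosu*, *pedo*, *sunehu*); -imi when the last vowel of the stem is an unrounded vowel (*na*, *obze*, *ji*).
Since the last vowel of *ejepi* is /i/ (an unrounded vowel), it takes -imi, giving *ejepiimi*.
The last vowel of *kaleno* is /o/, which is a rounded vowel, so the suffix is -noh, giving *kalenonoh*.

ejepiimi, kalenonoh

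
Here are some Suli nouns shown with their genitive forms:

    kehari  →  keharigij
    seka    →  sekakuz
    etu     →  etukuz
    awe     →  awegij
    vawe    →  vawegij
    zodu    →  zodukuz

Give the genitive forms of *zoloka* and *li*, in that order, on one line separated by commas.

zolokakuz, ligij

The suffix is conditioned by the last vowel: -gij when the last vowel of the stem is a front vowel (*kehari*, *awe*, *vawe*); -kuz when the last vowel of the stem is a back vowel (*seka*, *etu*, *zodu*).
*zoloka* — last vowel /a/ (a back vowel) → -kuz → *zolokakuz*.
*li*: last vowel = /i/, a front vowel → -gij → *ligij*.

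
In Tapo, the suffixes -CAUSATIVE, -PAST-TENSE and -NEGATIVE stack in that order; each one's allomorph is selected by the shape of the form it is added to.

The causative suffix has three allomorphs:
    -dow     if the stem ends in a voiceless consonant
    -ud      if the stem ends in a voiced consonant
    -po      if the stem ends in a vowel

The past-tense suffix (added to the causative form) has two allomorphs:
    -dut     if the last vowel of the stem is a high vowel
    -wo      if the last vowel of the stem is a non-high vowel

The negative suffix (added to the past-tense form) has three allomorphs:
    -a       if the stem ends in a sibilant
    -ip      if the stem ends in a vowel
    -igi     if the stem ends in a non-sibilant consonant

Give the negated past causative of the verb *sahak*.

sahakdowwoip

*sahak*: final sound = /k/, a voiceless consonant → -dow → *sahakdow*.
The causative form *sahakdow* — last vowel /o/ (a non-high vowel) → -wo → *sahakdowwo*.
The past-tense form *sahakdowwo*: final sound = /o/, a vowel → -ip → *sahakdowwoip*.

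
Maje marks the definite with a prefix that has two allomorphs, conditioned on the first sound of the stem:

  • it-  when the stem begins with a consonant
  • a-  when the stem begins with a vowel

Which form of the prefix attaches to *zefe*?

it-

*zefe*: first sound = /z/, a consonant → it-.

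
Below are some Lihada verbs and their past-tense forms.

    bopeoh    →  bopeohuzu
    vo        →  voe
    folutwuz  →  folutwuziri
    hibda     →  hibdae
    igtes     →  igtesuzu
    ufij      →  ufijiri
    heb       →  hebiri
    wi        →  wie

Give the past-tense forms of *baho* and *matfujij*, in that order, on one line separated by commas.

bahoe, matfujijiri

The suffix is conditioned by the final sound: -uzu when the stem ends in a voiceless consonant (*bopeoh*, *igtes*); -iri when the stem ends in a voiced consonant (*folutwuz*, *ufij*, *heb*); -e when the stem ends in a vowel (*vo*, *hibda*, *wi*).
Since the final sound of *baho* is /o/ (a vowel), it takes -e, giving *bahoe*.
*matfujij*: final sound = /j/, a voiced consonant → -iri → *matfujijiri*.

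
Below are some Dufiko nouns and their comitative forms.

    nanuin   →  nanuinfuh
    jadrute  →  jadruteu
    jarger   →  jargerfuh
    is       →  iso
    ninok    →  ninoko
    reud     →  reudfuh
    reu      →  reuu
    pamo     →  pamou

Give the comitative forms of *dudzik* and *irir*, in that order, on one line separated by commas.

dudziko, irirfuh

The suffix is conditioned by the final sound: -o when the stem ends in a voiceless consonant (*is*, *ninok*); -fuh when the stem ends in a voiced consonant (*nanuin*, *jarger*, *reud*); -u when the stem ends in a vowel (*jadrute*, *reu*, *pamo*).
*dudzik*: final sound = /k/, a voiceless consonant → -o → *dudziko*.
*irir*: final sound = /r/, a voiced consonant → -fuh → *irirfuh*.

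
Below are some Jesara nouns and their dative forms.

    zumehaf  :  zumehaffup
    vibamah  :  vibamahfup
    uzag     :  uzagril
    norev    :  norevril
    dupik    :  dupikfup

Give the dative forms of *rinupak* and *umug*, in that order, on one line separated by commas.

The suffix is conditioned by the final consonant: -fup when the stem ends in a voiceless consonant (*zumehaf*, *vibamah*, *dupik*); -ril when the stem ends in a voiced consonant (*uzag*, *norev*).
*rinupak*: final consonant = /k/, voiceless → -fup → *rinupakfup*.
*umug*: final consonant = /g/, voiced → -ril → *umugril*.

rinupakfup, umugril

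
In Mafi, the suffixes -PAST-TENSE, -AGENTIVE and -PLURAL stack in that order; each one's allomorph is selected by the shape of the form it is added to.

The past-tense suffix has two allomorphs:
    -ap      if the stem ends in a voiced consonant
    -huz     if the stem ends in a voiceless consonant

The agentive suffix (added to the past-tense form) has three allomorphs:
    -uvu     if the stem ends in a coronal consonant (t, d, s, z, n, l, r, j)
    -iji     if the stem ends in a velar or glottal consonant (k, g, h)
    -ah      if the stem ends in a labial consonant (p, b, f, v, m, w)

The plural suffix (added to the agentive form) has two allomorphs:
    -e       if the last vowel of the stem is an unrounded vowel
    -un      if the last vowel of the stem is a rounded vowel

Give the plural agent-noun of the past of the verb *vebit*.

*vebit*: final consonant = /t/, voiceless → -huz → *vebithuz*.
The past-tense form *vebithuz*: final consonant = /z/, coronal → -uvu → *vebithuzuvu*.
The agentive form *vebithuzuvu*: last vowel = /u/, a rounded vowel → -un → *vebithuzuvuun*.

vebithuzuvuun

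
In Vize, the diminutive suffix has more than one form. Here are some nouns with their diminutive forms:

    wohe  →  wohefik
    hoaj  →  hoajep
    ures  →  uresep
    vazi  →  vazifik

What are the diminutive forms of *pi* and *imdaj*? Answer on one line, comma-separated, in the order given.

The suffix is conditioned by the final sound: -ep when the stem ends in a consonant (*hoaj*, *ures*); -fik when the stem ends in a vowel (*wohe*, *vazi*).
Since the final sound of *pi* is /i/ (a vowel), it takes -fik, giving *pifik*.
Since the final sound of *imdaj* is /j/ (a consonant), it takes -ep, giving *imdajep*.

pifik, imdajep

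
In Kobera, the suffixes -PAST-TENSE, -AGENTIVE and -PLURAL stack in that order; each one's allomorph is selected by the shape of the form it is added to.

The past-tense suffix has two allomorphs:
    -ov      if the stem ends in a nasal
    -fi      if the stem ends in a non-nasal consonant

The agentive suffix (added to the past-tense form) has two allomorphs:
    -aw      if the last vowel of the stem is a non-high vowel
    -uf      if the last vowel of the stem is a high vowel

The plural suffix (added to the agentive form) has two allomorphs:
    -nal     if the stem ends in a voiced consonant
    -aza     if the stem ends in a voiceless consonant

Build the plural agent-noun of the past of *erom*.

eromovawnal

*erom* — final consonant /m/ (a nasal) → -ov → *eromov*.
Since the last vowel of the past-tense form *eromov* is /o/ (a non-high vowel), it takes -aw, giving *eromovaw*.
The agentive form *eromovaw*: final consonant = /w/, voiced → -nal → *eromovawnal*.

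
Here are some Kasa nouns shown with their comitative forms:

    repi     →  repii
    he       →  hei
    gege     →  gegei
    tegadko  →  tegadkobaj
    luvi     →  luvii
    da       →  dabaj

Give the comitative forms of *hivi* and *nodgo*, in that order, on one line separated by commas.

hivii, nodgobaj

The suffix is conditioned by the last vowel: -i when the last vowel of the stem is a front vowel (*repi*, *he*, *gege*, *luvi*); -baj when the last vowel of the stem is a back vowel (*tegadko*, *da*).
*hivi*: last vowel = /i/, a front vowel → -i → *hivii*.
*nodgo*: last vowel = /o/, a back vowel → -baj → *nodgobaj*.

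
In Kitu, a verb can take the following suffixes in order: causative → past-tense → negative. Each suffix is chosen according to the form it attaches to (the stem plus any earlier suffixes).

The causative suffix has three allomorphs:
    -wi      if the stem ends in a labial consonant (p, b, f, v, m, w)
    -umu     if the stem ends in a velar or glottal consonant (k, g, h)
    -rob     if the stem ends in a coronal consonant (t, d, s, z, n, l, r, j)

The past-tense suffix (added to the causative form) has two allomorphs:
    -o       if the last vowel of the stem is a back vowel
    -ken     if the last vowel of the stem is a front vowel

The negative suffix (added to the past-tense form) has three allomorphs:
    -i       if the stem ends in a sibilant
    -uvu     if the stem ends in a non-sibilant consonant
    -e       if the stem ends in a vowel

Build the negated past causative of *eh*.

ehumuoe

Since the final consonant of *eh* is /h/ (velar/glottal), it takes -umu, giving *ehumu*.
The causative form *ehumu*: last vowel = /u/, a back vowel → -o → *ehumuo*.
The past-tense form *ehumuo* — final sound /o/ (a vowel) → -e → *ehumuoe*.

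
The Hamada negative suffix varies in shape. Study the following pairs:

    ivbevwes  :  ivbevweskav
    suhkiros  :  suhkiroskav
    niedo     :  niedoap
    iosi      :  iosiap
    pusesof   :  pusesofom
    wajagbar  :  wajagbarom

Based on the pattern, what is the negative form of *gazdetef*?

The pattern is sibilance of the final sound: -kav when the stem ends in a sibilant (*ivbevwes*, *suhkiros*); -om when the stem ends in a non-sibilant consonant (*pusesof*, *wajagbar*); -ap when the stem ends in a vowel (*niedo*, *iosi*).
*gazdetef* — final sound /f/ (a non-sibilant consonant) → -om → *gazdetefom*.

gazdetefom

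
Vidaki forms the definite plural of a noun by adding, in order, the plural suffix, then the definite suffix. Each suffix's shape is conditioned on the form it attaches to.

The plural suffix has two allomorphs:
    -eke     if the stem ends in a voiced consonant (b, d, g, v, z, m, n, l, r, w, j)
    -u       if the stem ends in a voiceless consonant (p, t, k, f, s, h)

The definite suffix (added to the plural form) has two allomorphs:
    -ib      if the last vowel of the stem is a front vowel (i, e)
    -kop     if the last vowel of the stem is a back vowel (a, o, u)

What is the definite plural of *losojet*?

*losojet*: final consonant = /t/, voiceless → -u → *losojetu*.
The last vowel of the plural form *losojetu* is /u/, which is a back vowel, so the definite suffix is -kop, giving *losojetukop*.

losojetukop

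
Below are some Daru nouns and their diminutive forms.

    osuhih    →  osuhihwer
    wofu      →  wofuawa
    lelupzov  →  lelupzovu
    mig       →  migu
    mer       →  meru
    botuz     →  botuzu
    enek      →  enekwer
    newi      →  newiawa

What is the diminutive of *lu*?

luawa

Looking at the final sound of each stem: -wer when the stem ends in a voiceless consonant (*osuhih*, *enek*); -u when the stem ends in a voiced consonant (*lelupzov*, *mig*, *mer*, *botuz*); -awa when the stem ends in a vowel (*wofu*, *newi*).
Since the final sound of *lu* is /u/ (a vowel), it takes -awa, giving *luawa*.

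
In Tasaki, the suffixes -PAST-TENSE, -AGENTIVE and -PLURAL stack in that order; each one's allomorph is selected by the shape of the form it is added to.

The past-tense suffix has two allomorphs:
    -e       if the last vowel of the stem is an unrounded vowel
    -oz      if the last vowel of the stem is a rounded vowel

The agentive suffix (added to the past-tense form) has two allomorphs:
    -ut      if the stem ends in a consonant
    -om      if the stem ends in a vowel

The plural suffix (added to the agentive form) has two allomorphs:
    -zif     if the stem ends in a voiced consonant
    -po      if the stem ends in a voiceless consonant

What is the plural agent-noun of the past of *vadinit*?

vadiniteomzif

*vadinit*: last vowel = /i/, an unrounded vowel → -e → *vadinite*.
The past-tense form *vadinite*: final sound = /e/, a vowel → -om → *vadiniteom*.
The agentive form *vadiniteom* — final consonant /m/ (voiced) → -zif → *vadiniteomzif*.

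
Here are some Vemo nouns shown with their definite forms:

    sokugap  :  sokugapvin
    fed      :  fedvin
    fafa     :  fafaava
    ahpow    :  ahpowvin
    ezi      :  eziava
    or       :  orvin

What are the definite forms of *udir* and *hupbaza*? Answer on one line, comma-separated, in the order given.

udirvin, hupbazaava

The pattern is consonant vs. vowel: -vin when the stem ends in a consonant (*sokugap*, *fed*, *ahpow*, *or*); -ava when the stem ends in a vowel (*fafa*, *ezi*).
*udir*: final sound = /r/, a consonant → -vin → *udirvin*.
Since the final sound of *hupbaza* is /a/ (a vowel), it takes -ava, giving *hupbazaava*.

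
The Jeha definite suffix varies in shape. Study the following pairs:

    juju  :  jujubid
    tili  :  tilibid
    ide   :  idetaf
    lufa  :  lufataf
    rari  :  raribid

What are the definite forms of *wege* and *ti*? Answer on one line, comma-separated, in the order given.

wegetaf, tibid

The alternation tracks the last vowel of the stem — -bid when the last vowel of the stem is a high vowel (*juju*, *tili*, *rari*); -taf when the last vowel of the stem is a non-high vowel (*ide*, *lufa*).
The last vowel of *wege* is /e/, which is a non-high vowel, so the suffix is -taf, giving *wegetaf*.
The last vowel of *ti* is /i/, which is a high vowel, so the suffix is -bid, giving *tibid*.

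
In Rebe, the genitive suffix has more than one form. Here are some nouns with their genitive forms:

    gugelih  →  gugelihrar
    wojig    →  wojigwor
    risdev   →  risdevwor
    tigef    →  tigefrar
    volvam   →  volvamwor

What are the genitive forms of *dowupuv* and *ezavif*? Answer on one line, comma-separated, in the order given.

dowupuvwor, ezavifrar

The suffix is conditioned by the final consonant: -rar when the stem ends in a voiceless consonant (*gugelih*, *tigef*); -wor when the stem ends in a voiced consonant (*wojig*, *risdev*, *volvam*).
Since the final consonant of *dowupuv* is /v/ (voiced), it takes -wor, giving *dowupuvwor*.
*ezavif*: final consonant = /f/, voiceless → -rar → *ezavifrar*.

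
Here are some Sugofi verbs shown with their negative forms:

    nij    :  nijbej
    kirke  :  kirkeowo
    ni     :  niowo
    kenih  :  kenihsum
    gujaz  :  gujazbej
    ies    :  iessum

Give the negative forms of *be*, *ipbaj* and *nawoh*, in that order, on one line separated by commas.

beowo, ipbajbej, nawohsum

The suffix is conditioned by the final sound: -sum when the stem ends in a voiceless consonant (*kenih*, *ies*); -bej when the stem ends in a voiced consonant (*nij*, *gujaz*); -owo when the stem ends in a vowel (*kirke*, *ni*).
Since the final sound of *be* is /e/ (a vowel), it takes -owo, giving *beowo*.
*ipbaj*: final sound = /j/, a voiced consonant → -bej → *ipbajbej*.
The final sound of *nawoh* is /h/, which is a voiceless consonant, so the suffix is -sum, giving *nawohsum*.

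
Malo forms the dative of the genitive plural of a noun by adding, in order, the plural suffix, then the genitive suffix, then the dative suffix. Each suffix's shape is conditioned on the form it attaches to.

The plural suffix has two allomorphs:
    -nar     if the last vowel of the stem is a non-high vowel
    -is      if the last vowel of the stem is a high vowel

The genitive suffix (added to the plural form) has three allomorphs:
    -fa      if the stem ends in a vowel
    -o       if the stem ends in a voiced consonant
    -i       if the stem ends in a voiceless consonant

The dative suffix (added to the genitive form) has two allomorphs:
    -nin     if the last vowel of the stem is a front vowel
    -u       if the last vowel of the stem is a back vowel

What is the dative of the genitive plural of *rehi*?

*rehi* — last vowel /i/ (a high vowel) → -is → *rehiis*.
Since the final sound of the plural form *rehiis* is /s/ (a voiceless consonant), it takes -i, giving *rehiisi*.
Since the last vowel of the genitive form *rehiisi* is /i/ (a front vowel), it takes -nin, giving *rehiisinin*.

rehiisinin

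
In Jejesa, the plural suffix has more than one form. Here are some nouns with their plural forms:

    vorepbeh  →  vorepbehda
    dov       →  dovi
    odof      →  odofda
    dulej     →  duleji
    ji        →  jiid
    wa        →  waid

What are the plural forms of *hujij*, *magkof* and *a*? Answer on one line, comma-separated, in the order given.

Looking at the final sound of each stem: -da when the stem ends in a voiceless consonant (*vorepbeh*, *odof*); -i when the stem ends in a voiced consonant (*dov*, *dulej*); -id when the stem ends in a vowel (*ji*, *wa*).
The final sound of *hujij* is /j/, which is a voiced consonant, so the suffix is -i, giving *hujiji*.
*magkof*: final sound = /f/, a voiceless consonant → -da → *magkofda*.
The final sound of *a* is /a/, which is a vowel, so the suffix is -id, giving *aid*.

hujiji, magkofda, aid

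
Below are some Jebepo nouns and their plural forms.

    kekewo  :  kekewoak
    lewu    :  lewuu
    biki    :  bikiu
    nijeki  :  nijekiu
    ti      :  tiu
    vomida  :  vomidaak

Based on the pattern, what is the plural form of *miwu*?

The suffix is conditioned by the last vowel: -u when the last vowel of the stem is a high vowel (*lewu*, *biki*, *nijeki*, *ti*); -ak when the last vowel of the stem is a non-high vowel (*kekewo*, *vomida*).
The last vowel of *miwu* is /u/, which is a high vowel, so the suffix is -u, giving *miwuu*.

miwuu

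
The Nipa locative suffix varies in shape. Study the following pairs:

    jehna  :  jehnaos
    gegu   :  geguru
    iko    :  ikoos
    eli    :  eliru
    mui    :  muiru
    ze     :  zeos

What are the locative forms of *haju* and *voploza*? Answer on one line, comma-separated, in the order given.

hajuru, voplozaos

The pattern is height harmony: -ru when the last vowel of the stem is a high vowel (*gegu*, *eli*, *mui*); -os when the last vowel of the stem is a non-high vowel (*jehna*, *iko*, *ze*).
*haju*: last vowel = /u/, a high vowel → -ru → *hajuru*.
Since the last vowel of *voploza* is /a/ (a non-high vowel), it takes -os, giving *voplozaos*.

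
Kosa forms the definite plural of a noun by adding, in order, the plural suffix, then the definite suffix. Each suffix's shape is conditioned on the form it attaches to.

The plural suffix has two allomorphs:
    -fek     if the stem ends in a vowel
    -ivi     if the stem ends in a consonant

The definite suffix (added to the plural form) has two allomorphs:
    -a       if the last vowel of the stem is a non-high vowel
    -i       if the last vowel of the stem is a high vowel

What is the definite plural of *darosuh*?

The final sound of *darosuh* is /h/, which is a consonant, so the plural suffix is -ivi, giving *darosuhivi*.
The plural form *darosuhivi*: last vowel = /i/, a high vowel → -i → *darosuhivii*.

darosuhivii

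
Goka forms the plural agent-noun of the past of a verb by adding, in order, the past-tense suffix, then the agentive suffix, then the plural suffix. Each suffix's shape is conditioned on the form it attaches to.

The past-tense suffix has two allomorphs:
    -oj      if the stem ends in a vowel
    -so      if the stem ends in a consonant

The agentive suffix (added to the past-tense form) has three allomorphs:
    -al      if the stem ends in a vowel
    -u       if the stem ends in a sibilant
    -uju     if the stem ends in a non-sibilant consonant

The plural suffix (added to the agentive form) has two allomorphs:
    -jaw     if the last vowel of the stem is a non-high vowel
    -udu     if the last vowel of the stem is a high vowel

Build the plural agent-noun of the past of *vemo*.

vemoojujuudu

*vemo*: final sound = /o/, a vowel → -oj → *vemooj*.
The past-tense form *vemooj*: final sound = /j/, a non-sibilant consonant → -uju → *vemoojuju*.
The last vowel of the agentive form *vemoojuju* is /u/, which is a high vowel, so the plural suffix is -udu, giving *vemoojujuudu*.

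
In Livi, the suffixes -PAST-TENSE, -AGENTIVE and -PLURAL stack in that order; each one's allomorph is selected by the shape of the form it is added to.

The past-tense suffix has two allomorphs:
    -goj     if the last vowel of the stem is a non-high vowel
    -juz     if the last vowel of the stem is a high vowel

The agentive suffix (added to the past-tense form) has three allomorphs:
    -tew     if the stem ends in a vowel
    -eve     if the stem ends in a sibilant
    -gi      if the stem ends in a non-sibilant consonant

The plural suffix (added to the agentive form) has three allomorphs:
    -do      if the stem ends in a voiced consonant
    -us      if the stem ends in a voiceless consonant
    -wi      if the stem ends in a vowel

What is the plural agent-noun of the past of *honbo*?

honbogojgiwi

The last vowel of *honbo* is /o/, which is a non-high vowel, so the past-tense suffix is -goj, giving *honbogoj*.
The final sound of the past-tense form *honbogoj* is /j/, which is a non-sibilant consonant, so the agentive suffix is -gi, giving *honbogojgi*.
The final sound of the agentive form *honbogojgi* is /i/, which is a vowel, so the plural suffix is -wi, giving *honbogojgiwi*.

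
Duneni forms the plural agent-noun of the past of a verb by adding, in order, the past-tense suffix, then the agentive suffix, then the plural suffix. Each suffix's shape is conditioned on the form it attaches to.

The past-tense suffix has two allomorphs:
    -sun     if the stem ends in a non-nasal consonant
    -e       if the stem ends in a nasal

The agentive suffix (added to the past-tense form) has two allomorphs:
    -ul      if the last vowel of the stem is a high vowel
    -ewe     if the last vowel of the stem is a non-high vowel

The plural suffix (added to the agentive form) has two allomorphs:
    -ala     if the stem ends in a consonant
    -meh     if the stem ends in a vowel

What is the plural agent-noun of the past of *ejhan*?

ejhaneewemeh

The final consonant of *ejhan* is /n/, which is a nasal, so the past-tense suffix is -e, giving *ejhane*.
The past-tense form *ejhane* — last vowel /e/ (a non-high vowel) → -ewe → *ejhaneewe*.
The final sound of the agentive form *ejhaneewe* is /e/, which is a vowel, so the plural suffix is -meh, giving *ejhaneewemeh*.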